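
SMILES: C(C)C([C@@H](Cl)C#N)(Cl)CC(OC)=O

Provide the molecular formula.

C8H11Cl2NO2

Heavy atoms from the SMILES: 8 C, 2 Cl, 1 N, 2 O.
Implicit hydrogens by atom environment:
  3 × C: no H
  2 × C: 3 H each → 6
  2 × C: 2 H each → 4
  2 × Cl: no H
  2 × O: no H
  1 × C: 1 H
  1 × N: no H
  Total hydrogens = 11.
Molecular formula: C8H11Cl2NO2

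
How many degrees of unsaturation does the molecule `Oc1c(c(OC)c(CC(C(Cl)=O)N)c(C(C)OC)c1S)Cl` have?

Molecular formula from the SMILES: C13H17Cl2NO4S.
DoU = (2C + 2 + N − H − X)/2 = (2·13 + 2 + 1 − 17 − 2)/2 = 10/2 = 5.
(Structurally: 1 ring(s) + 4 π bond(s) = 5.)

5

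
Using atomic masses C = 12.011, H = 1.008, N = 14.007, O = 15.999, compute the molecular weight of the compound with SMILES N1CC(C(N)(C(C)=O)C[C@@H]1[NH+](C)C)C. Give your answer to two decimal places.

Molecular formula: C10H22N3O+.
M = 10×12.011 + 22×1.008 + 3×14.007 + 1×15.999 = 200.31 g/mol.

200.31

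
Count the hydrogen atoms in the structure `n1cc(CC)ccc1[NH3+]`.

11

Hydrogens are implicit in SMILES; fill each atom to its normal valence:
  3 × C (aromatic): 1 H each → 3
  2 × C (aromatic): no H
  1 × C: 3 H
  1 × C: 2 H
  1 × N (charge +1): 3 H
  1 × N (aromatic): no H
  Total hydrogens = 11.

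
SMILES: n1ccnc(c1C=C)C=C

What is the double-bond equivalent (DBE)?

Molecular formula from the SMILES: C8H8N2.
DoU = (2C + 2 + N − H − X)/2 = (2·8 + 2 + 2 − 8 − 0)/2 = 12/2 = 6.
(Structurally: 1 ring(s) + 5 π bond(s) = 6.)

6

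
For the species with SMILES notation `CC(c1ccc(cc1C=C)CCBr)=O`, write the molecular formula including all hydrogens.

C12H13BrO

Heavy atoms from the SMILES: 1 Br, 12 C, 1 O.
Implicit hydrogens by atom environment:
  3 × C: 2 H each → 6
  3 × C (aromatic): 1 H each → 3
  3 × C (aromatic): no H
  1 × Br: no H
  1 × C: 3 H
  1 × C: 1 H
  1 × C: no H
  1 × O: no H
  Total hydrogens = 13.
Molecular formula: C12H13BrO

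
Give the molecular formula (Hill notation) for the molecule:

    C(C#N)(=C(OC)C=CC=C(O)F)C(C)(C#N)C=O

Heavy atoms from the SMILES: 12 C, 1 F, 2 N, 3 O.
Implicit hydrogens by atom environment:
  6 × C: no H
  4 × C: 1 H each → 4
  2 × C: 3 H each → 6
  2 × N: no H
  2 × O: no H
  1 × F: no H
  1 × O: 1 H
  Total hydrogens = 11.
Molecular formula: C12H11FN2O3

C12H11FN2O3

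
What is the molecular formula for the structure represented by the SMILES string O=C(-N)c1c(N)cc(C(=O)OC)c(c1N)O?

Heavy atoms from the SMILES: 9 C, 3 N, 4 O.
Implicit hydrogens by atom environment:
  5 × C (aromatic): no H
  3 × N: 2 H each → 6
  3 × O: no H
  2 × C: no H
  1 × C: 3 H
  1 × C (aromatic): 1 H
  1 × O: 1 H
  Total hydrogens = 11.
Molecular formula: C9H11N3O4

C9H11N3O4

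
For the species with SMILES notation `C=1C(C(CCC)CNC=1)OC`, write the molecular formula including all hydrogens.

Heavy atoms from the SMILES: 9 C, 1 N, 1 O.
Implicit hydrogens by atom environment:
  4 × C: 1 H each → 4
  3 × C: 2 H each → 6
  2 × C: 3 H each → 6
  1 × N: 1 H
  1 × O: no H
  Total hydrogens = 17.
Molecular formula: C9H17NO

C9H17NO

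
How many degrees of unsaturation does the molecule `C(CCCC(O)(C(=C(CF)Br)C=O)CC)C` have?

2

Molecular formula from the SMILES: C12H20BrFO2.
DoU = (2C + 2 + N − H − X)/2 = (2·12 + 2 + 0 − 20 − 2)/2 = 4/2 = 2.
(Structurally: 0 ring(s) + 2 π bond(s) = 2.)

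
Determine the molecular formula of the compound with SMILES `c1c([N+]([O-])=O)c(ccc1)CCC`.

C9H11NO2

Heavy atoms from the SMILES: 9 C, 1 N, 2 O.
Implicit hydrogens by atom environment:
  4 × C (aromatic): 1 H each → 4
  2 × C: 2 H each → 4
  2 × C (aromatic): no H
  1 × C: 3 H
  1 × N (charge +1): no H
  1 × O: no H
  1 × O (charge -1): no H
  Total hydrogens = 11.
Molecular formula: C9H11NO2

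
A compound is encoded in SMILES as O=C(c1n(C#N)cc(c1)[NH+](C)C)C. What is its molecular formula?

Heavy atoms from the SMILES: 9 C, 3 N, 1 O.
Implicit hydrogens by atom environment:
  3 × C: 3 H each → 9
  2 × C (aromatic): 1 H each → 2
  2 × C (aromatic): no H
  2 × C: no H
  1 × N (charge +1): 1 H
  1 × N (aromatic): no H
  1 × N: no H
  1 × O: no H
  Total hydrogens = 12.
Net charge +1.
Molecular formula: C9H12N3O+

C9H12N3O+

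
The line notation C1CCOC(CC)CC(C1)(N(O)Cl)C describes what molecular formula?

C10H20ClNO2

Heavy atoms from the SMILES: 10 C, 1 Cl, 1 N, 2 O.
Implicit hydrogens by atom environment:
  6 × C: 2 H each → 12
  2 × C: 3 H each → 6
  1 × C: 1 H
  1 × C: no H
  1 × Cl: no H
  1 × N: no H
  1 × O: 1 H
  1 × O: no H
  Total hydrogens = 20.
Molecular formula: C10H20ClNO2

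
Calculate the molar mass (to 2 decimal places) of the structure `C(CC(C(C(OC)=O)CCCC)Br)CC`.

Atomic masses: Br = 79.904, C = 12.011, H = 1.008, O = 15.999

Molecular formula: C12H23BrO2.
M = 1×79.904 + 12×12.011 + 23×1.008 + 2×15.999 = 279.22 g/mol.

279.22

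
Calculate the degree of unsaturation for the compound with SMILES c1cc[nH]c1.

Molecular formula from the SMILES: C4H5N.
DoU = (2C + 2 + N − H − X)/2 = (2·4 + 2 + 1 − 5 − 0)/2 = 6/2 = 3.
(Structurally: 1 ring(s) + 2 π bond(s) = 3.)

3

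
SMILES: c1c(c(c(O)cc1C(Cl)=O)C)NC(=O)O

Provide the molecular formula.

C9H8ClNO4

Heavy atoms from the SMILES: 9 C, 1 Cl, 1 N, 4 O.
Implicit hydrogens by atom environment:
  4 × C (aromatic): no H
  2 × C (aromatic): 1 H each → 2
  2 × C: no H
  2 × O: 1 H each → 2
  2 × O: no H
  1 × C: 3 H
  1 × Cl: no H
  1 × N: 1 H
  Total hydrogens = 8.
Molecular formula: C9H8ClNO4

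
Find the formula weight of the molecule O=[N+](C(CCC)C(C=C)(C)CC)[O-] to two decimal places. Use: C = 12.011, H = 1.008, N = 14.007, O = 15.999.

185.27

Molecular formula: C10H19NO2.
M = 10×12.011 + 19×1.008 + 1×14.007 + 2×15.999 = 185.27 g/mol.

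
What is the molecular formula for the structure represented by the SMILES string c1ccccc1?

Heavy atoms from the SMILES: 6 C.
Implicit hydrogens by atom environment:
  6 × C (aromatic): 1 H each → 6
  Total hydrogens = 6.
Molecular formula: C6H6

C6H6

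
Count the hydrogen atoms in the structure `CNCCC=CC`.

Hydrogens are implicit in SMILES; fill each atom to its normal valence:
  2 × C: 3 H each → 6
  2 × C: 2 H each → 4
  2 × C: 1 H each → 2
  1 × N: 1 H
  Total hydrogens = 13.

13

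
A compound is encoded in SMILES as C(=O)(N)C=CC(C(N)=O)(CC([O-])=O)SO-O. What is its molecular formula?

C7H9N2O6S-

Heavy atoms from the SMILES: 7 C, 2 N, 6 O, 1 S.
Implicit hydrogens by atom environment:
  4 × C: no H
  4 × O: no H
  2 × C: 1 H each → 2
  2 × N: 2 H each → 4
  1 × C: 2 H
  1 × O: 1 H
  1 × O (charge -1): no H
  1 × S: no H
  Total hydrogens = 9.
Net charge -1.
Molecular formula: C7H9N2O6S-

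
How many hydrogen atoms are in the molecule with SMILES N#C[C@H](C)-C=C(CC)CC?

15

Hydrogens are implicit in SMILES; fill each atom to its normal valence:
  3 × C: 3 H each → 9
  2 × C: 2 H each → 4
  2 × C: 1 H each → 2
  2 × C: no H
  1 × N: no H
  Total hydrogens = 15.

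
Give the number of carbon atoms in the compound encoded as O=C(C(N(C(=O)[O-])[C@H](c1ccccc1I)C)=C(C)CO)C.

The symbol for carbon appears 15 times in the SMILES. Lowercase c denotes aromatic carbon and counts toward C.

15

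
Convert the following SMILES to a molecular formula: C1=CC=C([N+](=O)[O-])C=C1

Heavy atoms from the SMILES: 6 C, 1 N, 2 O.
Implicit hydrogens by atom environment:
  5 × C (aromatic): 1 H each → 5
  1 × C (aromatic): no H
  1 × N (charge +1): no H
  1 × O: no H
  1 × O (charge -1): no H
  Total hydrogens = 5.
Molecular formula: C6H5NO2

C6H5NO2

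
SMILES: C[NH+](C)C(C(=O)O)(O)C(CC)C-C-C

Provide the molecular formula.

Heavy atoms from the SMILES: 10 C, 1 N, 3 O.
Implicit hydrogens by atom environment:
  4 × C: 3 H each → 12
  3 × C: 2 H each → 6
  2 × C: no H
  2 × O: 1 H each → 2
  1 × C: 1 H
  1 × N (charge +1): 1 H
  1 × O: no H
  Total hydrogens = 22.
Net charge +1.
Molecular formula: C10H22NO3+

C10H22NO3+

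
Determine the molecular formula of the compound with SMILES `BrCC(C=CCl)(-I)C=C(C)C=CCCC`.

C12H17BrClI

Heavy atoms from the SMILES: 1 Br, 12 C, 1 Cl, 1 I.
Implicit hydrogens by atom environment:
  5 × C: 1 H each → 5
  3 × C: 2 H each → 6
  2 × C: 3 H each → 6
  2 × C: no H
  1 × Br: no H
  1 × Cl: no H
  1 × I: no H
  Total hydrogens = 17.
Molecular formula: C12H17BrClI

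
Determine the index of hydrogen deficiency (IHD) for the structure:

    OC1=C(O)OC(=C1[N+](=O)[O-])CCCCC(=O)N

5

Molecular formula from the SMILES: C9H12N2O6.
DoU = (2C + 2 + N − H − X)/2 = (2·9 + 2 + 2 − 12 − 0)/2 = 10/2 = 5.
(Structurally: 1 ring(s) + 4 π bond(s) = 5.)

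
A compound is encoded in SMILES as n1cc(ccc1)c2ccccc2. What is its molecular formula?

Heavy atoms from the SMILES: 11 C, 1 N.
Implicit hydrogens by atom environment:
  9 × C (aromatic): 1 H each → 9
  2 × C (aromatic): no H
  1 × N (aromatic): no H
  Total hydrogens = 9.
Molecular formula: C11H9N

C11H9N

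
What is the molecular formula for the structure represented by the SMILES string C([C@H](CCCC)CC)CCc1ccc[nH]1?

C14H25N

Heavy atoms from the SMILES: 14 C, 1 N.
Implicit hydrogens by atom environment:
  7 × C: 2 H each → 14
  3 × C (aromatic): 1 H each → 3
  2 × C: 3 H each → 6
  1 × C: 1 H
  1 × C (aromatic): no H
  1 × N (aromatic): 1 H
  Total hydrogens = 25.
Molecular formula: C14H25N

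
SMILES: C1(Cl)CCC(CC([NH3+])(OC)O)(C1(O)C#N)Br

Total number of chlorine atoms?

1

The symbol for chlorine appears 1 time in the SMILES.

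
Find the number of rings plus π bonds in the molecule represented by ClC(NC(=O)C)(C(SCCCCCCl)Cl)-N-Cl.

1

Molecular formula from the SMILES: C9H16Cl4N2OS.
DoU = (2C + 2 + N − H − X)/2 = (2·9 + 2 + 2 − 16 − 4)/2 = 2/2 = 1.
(Structurally: 0 ring(s) + 1 π bond(s) = 1.)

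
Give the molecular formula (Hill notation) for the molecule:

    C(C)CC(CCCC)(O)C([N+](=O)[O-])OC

Heavy atoms from the SMILES: 10 C, 1 N, 4 O.
Implicit hydrogens by atom environment:
  5 × C: 2 H each → 10
  3 × C: 3 H each → 9
  2 × O: no H
  1 × C: 1 H
  1 × C: no H
  1 × N (charge +1): no H
  1 × O: 1 H
  1 × O (charge -1): no H
  Total hydrogens = 21.
Molecular formula: C10H21NO4

C10H21NO4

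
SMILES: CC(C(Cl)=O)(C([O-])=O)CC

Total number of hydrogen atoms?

Hydrogens are implicit in SMILES; fill each atom to its normal valence:
  3 × C: no H
  2 × C: 3 H each → 6
  2 × O: no H
  1 × C: 2 H
  1 × Cl: no H
  1 × O (charge -1): no H
  Total hydrogens = 8.

8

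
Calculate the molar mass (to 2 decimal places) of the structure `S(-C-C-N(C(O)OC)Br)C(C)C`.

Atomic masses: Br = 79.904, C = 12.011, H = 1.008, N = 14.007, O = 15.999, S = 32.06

Molecular formula: C7H16BrNO2S.
M = 1×79.904 + 7×12.011 + 16×1.008 + 1×14.007 + 2×15.999 + 1×32.06 = 258.17 g/mol.

258.17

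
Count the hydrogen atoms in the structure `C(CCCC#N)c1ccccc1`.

Hydrogens are implicit in SMILES; fill each atom to its normal valence:
  5 × C (aromatic): 1 H each → 5
  4 × C: 2 H each → 8
  1 × C (aromatic): no H
  1 × C: no H
  1 × N: no H
  Total hydrogens = 13.

13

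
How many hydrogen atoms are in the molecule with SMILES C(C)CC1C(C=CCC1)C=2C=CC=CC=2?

Hydrogens are implicit in SMILES; fill each atom to its normal valence:
  5 × C (aromatic): 1 H each → 5
  4 × C: 2 H each → 8
  4 × C: 1 H each → 4
  1 × C: 3 H
  1 × C (aromatic): no H
  Total hydrogens = 20.

20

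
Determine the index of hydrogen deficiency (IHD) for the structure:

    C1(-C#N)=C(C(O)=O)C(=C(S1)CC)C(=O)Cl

Molecular formula from the SMILES: C9H6ClNO3S.
DoU = (2C + 2 + N − H − X)/2 = (2·9 + 2 + 1 − 6 − 1)/2 = 14/2 = 7.
(Structurally: 1 ring(s) + 6 π bond(s) = 7.)

7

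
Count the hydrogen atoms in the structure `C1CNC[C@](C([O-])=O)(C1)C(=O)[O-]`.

9

Hydrogens are implicit in SMILES; fill each atom to its normal valence:
  4 × C: 2 H each → 8
  3 × C: no H
  2 × O: no H
  2 × O (charge -1): no H
  1 × N: 1 H
  Total hydrogens = 9.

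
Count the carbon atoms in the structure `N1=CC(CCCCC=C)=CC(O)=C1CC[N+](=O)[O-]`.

The symbol for carbon appears 13 times in the SMILES.

13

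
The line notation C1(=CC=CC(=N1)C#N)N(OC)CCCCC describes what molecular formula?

Heavy atoms from the SMILES: 12 C, 3 N, 1 O.
Implicit hydrogens by atom environment:
  4 × C: 2 H each → 8
  3 × C (aromatic): 1 H each → 3
  2 × C: 3 H each → 6
  2 × C (aromatic): no H
  2 × N: no H
  1 × C: no H
  1 × N (aromatic): no H
  1 × O: no H
  Total hydrogens = 17.
Molecular formula: C12H17N3O

C12H17N3O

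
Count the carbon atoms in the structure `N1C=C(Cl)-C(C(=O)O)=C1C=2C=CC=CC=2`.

The symbol for carbon appears 11 times in the SMILES. (Cl is a single chlorine, not C + l.)

11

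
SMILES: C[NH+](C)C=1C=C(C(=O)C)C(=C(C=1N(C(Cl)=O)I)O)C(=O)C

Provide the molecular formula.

Heavy atoms from the SMILES: 13 C, 1 Cl, 1 I, 2 N, 4 O.
Implicit hydrogens by atom environment:
  5 × C (aromatic): no H
  4 × C: 3 H each → 12
  3 × C: no H
  3 × O: no H
  1 × C (aromatic): 1 H
  1 × Cl: no H
  1 × I: no H
  1 × N (charge +1): 1 H
  1 × N: no H
  1 × O: 1 H
  Total hydrogens = 15.
Net charge +1.
Molecular formula: C13H15ClIN2O4+

C13H15ClIN2O4+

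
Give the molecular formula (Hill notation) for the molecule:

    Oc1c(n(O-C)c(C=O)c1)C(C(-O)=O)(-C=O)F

C9H8FNO6

Heavy atoms from the SMILES: 9 C, 1 F, 1 N, 6 O.
Implicit hydrogens by atom environment:
  4 × O: no H
  3 × C (aromatic): no H
  2 × C: 1 H each → 2
  2 × C: no H
  2 × O: 1 H each → 2
  1 × C: 3 H
  1 × C (aromatic): 1 H
  1 × F: no H
  1 × N (aromatic): no H
  Total hydrogens = 8.
Molecular formula: C9H8FNO6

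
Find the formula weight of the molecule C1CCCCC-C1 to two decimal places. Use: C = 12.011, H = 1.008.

Molecular formula: C7H14.
M = 7×12.011 + 14×1.008 = 98.19 g/mol.

98.19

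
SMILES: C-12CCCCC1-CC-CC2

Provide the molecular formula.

C10H18

Heavy atoms from the SMILES: 10 C.
Implicit hydrogens by atom environment:
  8 × C: 2 H each → 16
  2 × C: 1 H each → 2
  Total hydrogens = 18.
Molecular formula: C10H18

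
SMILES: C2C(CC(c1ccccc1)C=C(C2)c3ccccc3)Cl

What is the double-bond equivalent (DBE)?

10

Molecular formula from the SMILES: C19H19Cl.
DoU = (2C + 2 + N − H − X)/2 = (2·19 + 2 + 0 − 19 − 1)/2 = 20/2 = 10.
(Structurally: 3 ring(s) + 7 π bond(s) = 10.)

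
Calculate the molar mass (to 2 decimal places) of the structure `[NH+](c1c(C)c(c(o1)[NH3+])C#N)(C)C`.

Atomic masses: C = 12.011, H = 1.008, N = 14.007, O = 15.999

167.21

Molecular formula: [C8H13N3O]2+.
M = 8×12.011 + 13×1.008 + 3×14.007 + 1×15.999 = 167.21 g/mol.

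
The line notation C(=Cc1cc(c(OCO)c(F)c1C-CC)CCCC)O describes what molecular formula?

Heavy atoms from the SMILES: 16 C, 1 F, 3 O.
Implicit hydrogens by atom environment:
  6 × C: 2 H each → 12
  5 × C (aromatic): no H
  2 × C: 3 H each → 6
  2 × C: 1 H each → 2
  2 × O: 1 H each → 2
  1 × C (aromatic): 1 H
  1 × F: no H
  1 × O: no H
  Total hydrogens = 23.
Molecular formula: C16H23FO3

C16H23FO3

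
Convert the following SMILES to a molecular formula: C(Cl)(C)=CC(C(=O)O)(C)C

C7H11ClO2

Heavy atoms from the SMILES: 7 C, 1 Cl, 2 O.
Implicit hydrogens by atom environment:
  3 × C: 3 H each → 9
  3 × C: no H
  1 × C: 1 H
  1 × Cl: no H
  1 × O: 1 H
  1 × O: no H
  Total hydrogens = 11.
Molecular formula: C7H11ClO2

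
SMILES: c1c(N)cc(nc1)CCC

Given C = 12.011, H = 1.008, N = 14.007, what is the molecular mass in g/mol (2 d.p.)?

136.20

Molecular formula: C8H12N2.
M = 8×12.011 + 12×1.008 + 2×14.007 = 136.20 g/mol.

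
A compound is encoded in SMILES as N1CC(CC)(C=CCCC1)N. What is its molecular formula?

C9H18N2

Heavy atoms from the SMILES: 9 C, 2 N.
Implicit hydrogens by atom environment:
  5 × C: 2 H each → 10
  2 × C: 1 H each → 2
  1 × C: 3 H
  1 × C: no H
  1 × N: 2 H
  1 × N: 1 H
  Total hydrogens = 18.
Molecular formula: C9H18N2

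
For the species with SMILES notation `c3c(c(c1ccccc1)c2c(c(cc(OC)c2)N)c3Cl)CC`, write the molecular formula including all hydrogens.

C19H18ClNO

Heavy atoms from the SMILES: 19 C, 1 Cl, 1 N, 1 O.
Implicit hydrogens by atom environment:
  8 × C (aromatic): 1 H each → 8
  8 × C (aromatic): no H
  2 × C: 3 H each → 6
  1 × C: 2 H
  1 × Cl: no H
  1 × N: 2 H
  1 × O: no H
  Total hydrogens = 18.
Molecular formula: C19H18ClNO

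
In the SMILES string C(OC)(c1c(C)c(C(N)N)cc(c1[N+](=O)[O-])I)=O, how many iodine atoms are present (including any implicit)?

1

The symbol for iodine appears 1 time in the SMILES.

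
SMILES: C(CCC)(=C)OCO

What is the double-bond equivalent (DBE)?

Molecular formula from the SMILES: C6H12O2.
DoU = (2C + 2 + N − H − X)/2 = (2·6 + 2 + 0 − 12 − 0)/2 = 2/2 = 1.
(Structurally: 0 ring(s) + 1 π bond(s) = 1.)

1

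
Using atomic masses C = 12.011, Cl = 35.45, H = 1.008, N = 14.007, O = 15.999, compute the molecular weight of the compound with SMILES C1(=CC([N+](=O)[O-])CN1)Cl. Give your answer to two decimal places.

Molecular formula: C4H5ClN2O2.
M = 4×12.011 + 1×35.45 + 5×1.008 + 2×14.007 + 2×15.999 = 148.55 g/mol.

148.55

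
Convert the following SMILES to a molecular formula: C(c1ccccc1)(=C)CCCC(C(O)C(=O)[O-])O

C14H17O4-

Heavy atoms from the SMILES: 14 C, 4 O.
Implicit hydrogens by atom environment:
  5 × C (aromatic): 1 H each → 5
  4 × C: 2 H each → 8
  2 × C: 1 H each → 2
  2 × C: no H
  2 × O: 1 H each → 2
  1 × C (aromatic): no H
  1 × O: no H
  1 × O (charge -1): no H
  Total hydrogens = 17.
Net charge -1.
Molecular formula: C14H17O4-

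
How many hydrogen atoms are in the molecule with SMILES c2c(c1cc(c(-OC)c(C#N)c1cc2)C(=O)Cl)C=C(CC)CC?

18

Hydrogens are implicit in SMILES; fill each atom to its normal valence:
  6 × C (aromatic): no H
  4 × C (aromatic): 1 H each → 4
  3 × C: 3 H each → 9
  3 × C: no H
  2 × C: 2 H each → 4
  2 × O: no H
  1 × C: 1 H
  1 × Cl: no H
  1 × N: no H
  Total hydrogens = 18.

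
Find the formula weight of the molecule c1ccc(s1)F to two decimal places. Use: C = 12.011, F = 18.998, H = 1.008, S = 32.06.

Molecular formula: C4H3FS.
M = 4×12.011 + 1×18.998 + 3×1.008 + 1×32.06 = 102.13 g/mol.

102.13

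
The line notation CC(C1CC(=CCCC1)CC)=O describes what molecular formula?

C11H18O

Heavy atoms from the SMILES: 11 C, 1 O.
Implicit hydrogens by atom environment:
  5 × C: 2 H each → 10
  2 × C: 3 H each → 6
  2 × C: 1 H each → 2
  2 × C: no H
  1 × O: no H
  Total hydrogens = 18.
Molecular formula: C11H18O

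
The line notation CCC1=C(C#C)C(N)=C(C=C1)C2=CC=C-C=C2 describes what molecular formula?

Heavy atoms from the SMILES: 16 C, 1 N.
Implicit hydrogens by atom environment:
  7 × C (aromatic): 1 H each → 7
  5 × C (aromatic): no H
  1 × C: 3 H
  1 × C: 2 H
  1 × C: 1 H
  1 × C: no H
  1 × N: 2 H
  Total hydrogens = 15.
Molecular formula: C16H15N

C16H15N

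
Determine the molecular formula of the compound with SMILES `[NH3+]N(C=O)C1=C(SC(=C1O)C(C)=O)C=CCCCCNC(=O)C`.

Heavy atoms from the SMILES: 15 C, 3 N, 4 O, 1 S.
Implicit hydrogens by atom environment:
  4 × C: 2 H each → 8
  4 × C (aromatic): no H
  3 × C: 1 H each → 3
  3 × O: no H
  2 × C: 3 H each → 6
  2 × C: no H
  1 × N (charge +1): 3 H
  1 × N: 1 H
  1 × N: no H
  1 × O: 1 H
  1 × S (aromatic): no H
  Total hydrogens = 22.
Net charge +1.
Molecular formula: C15H22N3O4S+

C15H22N3O4S+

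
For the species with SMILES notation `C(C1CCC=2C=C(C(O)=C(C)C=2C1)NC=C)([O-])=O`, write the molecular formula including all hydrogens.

C14H16NO3-

Heavy atoms from the SMILES: 14 C, 1 N, 3 O.
Implicit hydrogens by atom environment:
  5 × C (aromatic): no H
  4 × C: 2 H each → 8
  2 × C: 1 H each → 2
  1 × C: 3 H
  1 × C (aromatic): 1 H
  1 × C: no H
  1 × N: 1 H
  1 × O: 1 H
  1 × O: no H
  1 × O (charge -1): no H
  Total hydrogens = 16.
Net charge -1.
Molecular formula: C14H16NO3-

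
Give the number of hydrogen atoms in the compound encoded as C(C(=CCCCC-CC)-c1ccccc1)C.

Hydrogens are implicit in SMILES; fill each atom to its normal valence:
  6 × C: 2 H each → 12
  5 × C (aromatic): 1 H each → 5
  2 × C: 3 H each → 6
  1 × C: 1 H
  1 × C: no H
  1 × C (aromatic): no H
  Total hydrogens = 24.

24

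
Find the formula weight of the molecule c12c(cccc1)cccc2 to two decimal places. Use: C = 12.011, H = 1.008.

Molecular formula: C10H8.
M = 10×12.011 + 8×1.008 = 128.17 g/mol.

128.17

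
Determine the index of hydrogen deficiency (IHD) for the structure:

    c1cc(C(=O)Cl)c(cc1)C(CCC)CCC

Molecular formula from the SMILES: C14H19ClO.
DoU = (2C + 2 + N − H − X)/2 = (2·14 + 2 + 0 − 19 − 1)/2 = 10/2 = 5.
(Structurally: 1 ring(s) + 4 π bond(s) = 5.)

5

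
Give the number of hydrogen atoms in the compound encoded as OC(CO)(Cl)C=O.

Hydrogens are implicit in SMILES; fill each atom to its normal valence:
  2 × O: 1 H each → 2
  1 × C: 2 H
  1 × C: 1 H
  1 × C: no H
  1 × Cl: no H
  1 × O: no H
  Total hydrogens = 5.

5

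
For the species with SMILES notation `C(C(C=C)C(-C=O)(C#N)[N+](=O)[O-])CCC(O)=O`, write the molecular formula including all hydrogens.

C10H12N2O5

Heavy atoms from the SMILES: 10 C, 2 N, 5 O.
Implicit hydrogens by atom environment:
  4 × C: 2 H each → 8
  3 × C: 1 H each → 3
  3 × C: no H
  3 × O: no H
  1 × N (charge +1): no H
  1 × N: no H
  1 × O: 1 H
  1 × O (charge -1): no H
  Total hydrogens = 12.
Molecular formula: C10H12N2O5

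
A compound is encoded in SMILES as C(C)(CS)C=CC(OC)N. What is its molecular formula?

C7H15NOS

Heavy atoms from the SMILES: 7 C, 1 N, 1 O, 1 S.
Implicit hydrogens by atom environment:
  4 × C: 1 H each → 4
  2 × C: 3 H each → 6
  1 × C: 2 H
  1 × N: 2 H
  1 × O: no H
  1 × S: 1 H
  Total hydrogens = 15.
Molecular formula: C7H15NOS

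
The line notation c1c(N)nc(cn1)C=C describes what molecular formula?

Heavy atoms from the SMILES: 6 C, 3 N.
Implicit hydrogens by atom environment:
  2 × C (aromatic): 1 H each → 2
  2 × C (aromatic): no H
  2 × N (aromatic): no H
  1 × C: 2 H
  1 × C: 1 H
  1 × N: 2 H
  Total hydrogens = 7.
Molecular formula: C6H7N3

C6H7N3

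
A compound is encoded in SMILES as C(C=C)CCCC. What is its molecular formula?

C7H14

Heavy atoms from the SMILES: 7 C.
Implicit hydrogens by atom environment:
  5 × C: 2 H each → 10
  1 × C: 3 H
  1 × C: 1 H
  Total hydrogens = 14.
Molecular formula: C7H14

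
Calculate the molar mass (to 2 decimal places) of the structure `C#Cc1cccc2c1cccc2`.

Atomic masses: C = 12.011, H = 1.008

152.20

Molecular formula: C12H8.
M = 12×12.011 + 8×1.008 = 152.20 g/mol.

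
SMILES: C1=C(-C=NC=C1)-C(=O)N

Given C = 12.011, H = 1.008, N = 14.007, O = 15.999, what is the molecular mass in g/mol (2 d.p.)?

Molecular formula: C6H6N2O.
M = 6×12.011 + 6×1.008 + 2×14.007 + 1×15.999 = 122.13 g/mol.

122.13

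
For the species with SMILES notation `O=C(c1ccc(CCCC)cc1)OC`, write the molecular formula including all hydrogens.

C12H16O2

Heavy atoms from the SMILES: 12 C, 2 O.
Implicit hydrogens by atom environment:
  4 × C (aromatic): 1 H each → 4
  3 × C: 2 H each → 6
  2 × C: 3 H each → 6
  2 × C (aromatic): no H
  2 × O: no H
  1 × C: no H
  Total hydrogens = 16.
Molecular formula: C12H16O2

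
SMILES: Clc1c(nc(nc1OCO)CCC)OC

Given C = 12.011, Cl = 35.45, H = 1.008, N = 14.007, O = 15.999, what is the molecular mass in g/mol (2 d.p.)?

Molecular formula: C9H13ClN2O3.
M = 9×12.011 + 1×35.45 + 13×1.008 + 2×14.007 + 3×15.999 = 232.66 g/mol.

232.66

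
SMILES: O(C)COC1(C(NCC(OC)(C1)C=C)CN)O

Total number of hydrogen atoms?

22

Hydrogens are implicit in SMILES; fill each atom to its normal valence:
  5 × C: 2 H each → 10
  3 × O: no H
  2 × C: 3 H each → 6
  2 × C: 1 H each → 2
  2 × C: no H
  1 × N: 2 H
  1 × N: 1 H
  1 × O: 1 H
  Total hydrogens = 22.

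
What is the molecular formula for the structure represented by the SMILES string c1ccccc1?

Heavy atoms from the SMILES: 6 C.
Implicit hydrogens by atom environment:
  6 × C (aromatic): 1 H each → 6
  Total hydrogens = 6.
Molecular formula: C6H6

C6H6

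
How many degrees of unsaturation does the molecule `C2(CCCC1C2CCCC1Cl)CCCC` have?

Molecular formula from the SMILES: C14H25Cl.
DoU = (2C + 2 + N − H − X)/2 = (2·14 + 2 + 0 − 25 − 1)/2 = 4/2 = 2.
(Structurally: 2 ring(s) + 0 π bond(s) = 2.)

2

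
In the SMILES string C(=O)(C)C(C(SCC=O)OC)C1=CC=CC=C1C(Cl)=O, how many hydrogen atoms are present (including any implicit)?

Hydrogens are implicit in SMILES; fill each atom to its normal valence:
  4 × C (aromatic): 1 H each → 4
  4 × O: no H
  3 × C: 1 H each → 3
  2 × C: 3 H each → 6
  2 × C (aromatic): no H
  2 × C: no H
  1 × C: 2 H
  1 × Cl: no H
  1 × S: no H
  Total hydrogens = 15.

15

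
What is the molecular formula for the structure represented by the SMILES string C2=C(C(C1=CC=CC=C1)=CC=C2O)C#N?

C13H9NO

Heavy atoms from the SMILES: 13 C, 1 N, 1 O.
Implicit hydrogens by atom environment:
  8 × C (aromatic): 1 H each → 8
  4 × C (aromatic): no H
  1 × C: no H
  1 × N: no H
  1 × O: 1 H
  Total hydrogens = 9.
Molecular formula: C13H9NO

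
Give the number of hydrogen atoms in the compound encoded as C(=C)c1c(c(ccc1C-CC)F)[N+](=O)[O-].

Hydrogens are implicit in SMILES; fill each atom to its normal valence:
  4 × C (aromatic): no H
  3 × C: 2 H each → 6
  2 × C (aromatic): 1 H each → 2
  1 × C: 3 H
  1 × C: 1 H
  1 × F: no H
  1 × N (charge +1): no H
  1 × O: no H
  1 × O (charge -1): no H
  Total hydrogens = 12.

12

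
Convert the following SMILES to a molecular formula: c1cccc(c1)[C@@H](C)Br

Heavy atoms from the SMILES: 1 Br, 8 C.
Implicit hydrogens by atom environment:
  5 × C (aromatic): 1 H each → 5
  1 × Br: no H
  1 × C: 3 H
  1 × C: 1 H
  1 × C (aromatic): no H
  Total hydrogens = 9.
Molecular formula: C8H9Br

C8H9Br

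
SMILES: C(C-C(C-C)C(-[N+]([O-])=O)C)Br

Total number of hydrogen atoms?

14

Hydrogens are implicit in SMILES; fill each atom to its normal valence:
  3 × C: 2 H each → 6
  2 × C: 3 H each → 6
  2 × C: 1 H each → 2
  1 × Br: no H
  1 × N (charge +1): no H
  1 × O: no H
  1 × O (charge -1): no H
  Total hydrogens = 14.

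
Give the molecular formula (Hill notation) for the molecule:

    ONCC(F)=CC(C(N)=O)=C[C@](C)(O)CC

C10H17FN2O3

Heavy atoms from the SMILES: 10 C, 1 F, 2 N, 3 O.
Implicit hydrogens by atom environment:
  4 × C: no H
  2 × C: 3 H each → 6
  2 × C: 2 H each → 4
  2 × C: 1 H each → 2
  2 × O: 1 H each → 2
  1 × F: no H
  1 × N: 2 H
  1 × N: 1 H
  1 × O: no H
  Total hydrogens = 17.
Molecular formula: C10H17FN2O3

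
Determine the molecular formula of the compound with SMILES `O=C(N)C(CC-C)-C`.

C6H13NO

Heavy atoms from the SMILES: 6 C, 1 N, 1 O.
Implicit hydrogens by atom environment:
  2 × C: 3 H each → 6
  2 × C: 2 H each → 4
  1 × C: 1 H
  1 × C: no H
  1 × N: 2 H
  1 × O: no H
  Total hydrogens = 13.
Molecular formula: C6H13NO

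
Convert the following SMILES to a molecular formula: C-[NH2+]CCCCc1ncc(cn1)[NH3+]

Heavy atoms from the SMILES: 9 C, 4 N.
Implicit hydrogens by atom environment:
  4 × C: 2 H each → 8
  2 × C (aromatic): 1 H each → 2
  2 × C (aromatic): no H
  2 × N (aromatic): no H
  1 × C: 3 H
  1 × N (charge +1): 3 H
  1 × N (charge +1): 2 H
  Total hydrogens = 18.
Net charge +2.
Molecular formula: [C9H18N4]2+

[C9H18N4]2+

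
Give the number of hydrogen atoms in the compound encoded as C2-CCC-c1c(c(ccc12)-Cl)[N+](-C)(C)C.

Hydrogens are implicit in SMILES; fill each atom to its normal valence:
  4 × C: 2 H each → 8
  4 × C (aromatic): no H
  3 × C: 3 H each → 9
  2 × C (aromatic): 1 H each → 2
  1 × Cl: no H
  1 × N (charge +1): no H
  Total hydrogens = 19.

19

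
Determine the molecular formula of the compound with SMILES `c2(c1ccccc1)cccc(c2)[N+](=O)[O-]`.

C12H9NO2

Heavy atoms from the SMILES: 12 C, 1 N, 2 O.
Implicit hydrogens by atom environment:
  9 × C (aromatic): 1 H each → 9
  3 × C (aromatic): no H
  1 × N (charge +1): no H
  1 × O: no H
  1 × O (charge -1): no H
  Total hydrogens = 9.
Molecular formula: C12H9NO2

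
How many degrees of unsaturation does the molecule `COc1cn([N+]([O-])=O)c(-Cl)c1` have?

Molecular formula from the SMILES: C5H5ClN2O3.
DoU = (2C + 2 + N − H − X)/2 = (2·5 + 2 + 2 − 5 − 1)/2 = 8/2 = 4.
(Structurally: 1 ring(s) + 3 π bond(s) = 4.)

4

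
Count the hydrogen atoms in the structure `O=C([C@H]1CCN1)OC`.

9

Hydrogens are implicit in SMILES; fill each atom to its normal valence:
  2 × C: 2 H each → 4
  2 × O: no H
  1 × C: 3 H
  1 × C: 1 H
  1 × C: no H
  1 × N: 1 H
  Total hydrogens = 9.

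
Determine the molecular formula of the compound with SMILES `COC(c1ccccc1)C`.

Heavy atoms from the SMILES: 9 C, 1 O.
Implicit hydrogens by atom environment:
  5 × C (aromatic): 1 H each → 5
  2 × C: 3 H each → 6
  1 × C: 1 H
  1 × C (aromatic): no H
  1 × O: no H
  Total hydrogens = 12.
Molecular formula: C9H12O

C9H12O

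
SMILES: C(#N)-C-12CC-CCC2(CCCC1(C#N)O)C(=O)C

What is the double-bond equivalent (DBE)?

Molecular formula from the SMILES: C14H18N2O2.
DoU = (2C + 2 + N − H − X)/2 = (2·14 + 2 + 2 − 18 − 0)/2 = 14/2 = 7.
(Structurally: 2 ring(s) + 5 π bond(s) = 7.)

7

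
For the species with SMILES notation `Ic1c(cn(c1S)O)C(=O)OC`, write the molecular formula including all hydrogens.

C6H6INO3S

Heavy atoms from the SMILES: 6 C, 1 I, 1 N, 3 O, 1 S.
Implicit hydrogens by atom environment:
  3 × C (aromatic): no H
  2 × O: no H
  1 × C: 3 H
  1 × C (aromatic): 1 H
  1 × C: no H
  1 × I: no H
  1 × N (aromatic): no H
  1 × O: 1 H
  1 × S: 1 H
  Total hydrogens = 6.
Molecular formula: C6H6INO3S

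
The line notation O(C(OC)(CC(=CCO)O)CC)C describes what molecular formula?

C9H18O4

Heavy atoms from the SMILES: 9 C, 4 O.
Implicit hydrogens by atom environment:
  3 × C: 3 H each → 9
  3 × C: 2 H each → 6
  2 × C: no H
  2 × O: 1 H each → 2
  2 × O: no H
  1 × C: 1 H
  Total hydrogens = 18.
Molecular formula: C9H18O4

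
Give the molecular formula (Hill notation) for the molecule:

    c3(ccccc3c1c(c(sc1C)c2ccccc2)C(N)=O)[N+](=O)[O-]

Heavy atoms from the SMILES: 18 C, 2 N, 3 O, 1 S.
Implicit hydrogens by atom environment:
  9 × C (aromatic): 1 H each → 9
  7 × C (aromatic): no H
  2 × O: no H
  1 × C: 3 H
  1 × C: no H
  1 × N: 2 H
  1 × N (charge +1): no H
  1 × O (charge -1): no H
  1 × S (aromatic): no H
  Total hydrogens = 14.
Molecular formula: C18H14N2O3S

C18H14N2O3S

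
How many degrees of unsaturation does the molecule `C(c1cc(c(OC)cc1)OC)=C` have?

Molecular formula from the SMILES: C10H12O2.
DoU = (2C + 2 + N − H − X)/2 = (2·10 + 2 + 0 − 12 − 0)/2 = 10/2 = 5.
(Structurally: 1 ring(s) + 4 π bond(s) = 5.)

5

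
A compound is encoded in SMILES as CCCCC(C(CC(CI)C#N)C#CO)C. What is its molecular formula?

C13H20INO

Heavy atoms from the SMILES: 13 C, 1 I, 1 N, 1 O.
Implicit hydrogens by atom environment:
  5 × C: 2 H each → 10
  3 × C: 1 H each → 3
  3 × C: no H
  2 × C: 3 H each → 6
  1 × I: no H
  1 × N: no H
  1 × O: 1 H
  Total hydrogens = 20.
Molecular formula: C13H20INO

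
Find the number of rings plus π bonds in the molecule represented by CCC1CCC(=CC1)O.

2

Molecular formula from the SMILES: C8H14O.
DoU = (2C + 2 + N − H − X)/2 = (2·8 + 2 + 0 − 14 − 0)/2 = 4/2 = 2.
(Structurally: 1 ring(s) + 1 π bond(s) = 2.)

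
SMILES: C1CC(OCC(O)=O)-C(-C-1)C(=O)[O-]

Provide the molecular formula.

Heavy atoms from the SMILES: 8 C, 5 O.
Implicit hydrogens by atom environment:
  4 × C: 2 H each → 8
  3 × O: no H
  2 × C: 1 H each → 2
  2 × C: no H
  1 × O: 1 H
  1 × O (charge -1): no H
  Total hydrogens = 11.
Net charge -1.
Molecular formula: C8H11O5-

C8H11O5-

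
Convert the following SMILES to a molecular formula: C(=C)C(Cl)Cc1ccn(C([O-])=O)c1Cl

C9H8Cl2NO2-

Heavy atoms from the SMILES: 9 C, 2 Cl, 1 N, 2 O.
Implicit hydrogens by atom environment:
  2 × C: 2 H each → 4
  2 × C (aromatic): 1 H each → 2
  2 × C: 1 H each → 2
  2 × C (aromatic): no H
  2 × Cl: no H
  1 × C: no H
  1 × N (aromatic): no H
  1 × O: no H
  1 × O (charge -1): no H
  Total hydrogens = 8.
Net charge -1.
Molecular formula: C9H8Cl2NO2-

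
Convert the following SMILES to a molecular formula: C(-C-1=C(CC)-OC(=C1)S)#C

Heavy atoms from the SMILES: 8 C, 1 O, 1 S.
Implicit hydrogens by atom environment:
  3 × C (aromatic): no H
  1 × C: 3 H
  1 × C: 2 H
  1 × C (aromatic): 1 H
  1 × C: 1 H
  1 × C: no H
  1 × O (aromatic): no H
  1 × S: 1 H
  Total hydrogens = 8.
Molecular formula: C8H8OS

C8H8OS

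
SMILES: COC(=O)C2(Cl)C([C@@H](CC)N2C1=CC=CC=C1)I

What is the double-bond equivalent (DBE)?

6

Molecular formula from the SMILES: C13H15ClINO2.
DoU = (2C + 2 + N − H − X)/2 = (2·13 + 2 + 1 − 15 − 2)/2 = 12/2 = 6.
(Structurally: 2 ring(s) + 4 π bond(s) = 6.)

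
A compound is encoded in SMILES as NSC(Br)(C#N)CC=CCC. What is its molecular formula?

Heavy atoms from the SMILES: 1 Br, 7 C, 2 N, 1 S.
Implicit hydrogens by atom environment:
  2 × C: 2 H each → 4
  2 × C: 1 H each → 2
  2 × C: no H
  1 × Br: no H
  1 × C: 3 H
  1 × N: 2 H
  1 × N: no H
  1 × S: no H
  Total hydrogens = 11.
Molecular formula: C7H11BrN2S

C7H11BrN2S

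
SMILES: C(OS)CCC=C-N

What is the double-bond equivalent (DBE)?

Molecular formula from the SMILES: C5H11NOS.
DoU = (2C + 2 + N − H − X)/2 = (2·5 + 2 + 1 − 11 − 0)/2 = 2/2 = 1.
(Structurally: 0 ring(s) + 1 π bond(s) = 1.)

1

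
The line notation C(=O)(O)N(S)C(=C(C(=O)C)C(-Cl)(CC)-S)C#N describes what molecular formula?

C9H11ClN2O3S2

Heavy atoms from the SMILES: 9 C, 1 Cl, 2 N, 3 O, 2 S.
Implicit hydrogens by atom environment:
  6 × C: no H
  2 × C: 3 H each → 6
  2 × N: no H
  2 × O: no H
  2 × S: 1 H each → 2
  1 × C: 2 H
  1 × Cl: no H
  1 × O: 1 H
  Total hydrogens = 11.
Molecular formula: C9H11ClN2O3S2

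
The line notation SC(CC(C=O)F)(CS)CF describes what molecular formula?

Heavy atoms from the SMILES: 6 C, 2 F, 1 O, 2 S.
Implicit hydrogens by atom environment:
  3 × C: 2 H each → 6
  2 × C: 1 H each → 2
  2 × F: no H
  2 × S: 1 H each → 2
  1 × C: no H
  1 × O: no H
  Total hydrogens = 10.
Molecular formula: C6H10F2OS2

C6H10F2OS2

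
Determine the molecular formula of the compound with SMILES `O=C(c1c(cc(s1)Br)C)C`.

C7H7BrOS

Heavy atoms from the SMILES: 1 Br, 7 C, 1 O, 1 S.
Implicit hydrogens by atom environment:
  3 × C (aromatic): no H
  2 × C: 3 H each → 6
  1 × Br: no H
  1 × C (aromatic): 1 H
  1 × C: no H
  1 × O: no H
  1 × S (aromatic): no H
  Total hydrogens = 7.
Molecular formula: C7H7BrOS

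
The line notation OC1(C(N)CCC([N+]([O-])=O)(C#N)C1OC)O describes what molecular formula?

C8H13N3O5

Heavy atoms from the SMILES: 8 C, 3 N, 5 O.
Implicit hydrogens by atom environment:
  3 × C: no H
  2 × C: 2 H each → 4
  2 × C: 1 H each → 2
  2 × O: 1 H each → 2
  2 × O: no H
  1 × C: 3 H
  1 × N: 2 H
  1 × N (charge +1): no H
  1 × N: no H
  1 × O (charge -1): no H
  Total hydrogens = 13.
Molecular formula: C8H13N3O5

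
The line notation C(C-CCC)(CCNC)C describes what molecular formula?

C9H21N

Heavy atoms from the SMILES: 9 C, 1 N.
Implicit hydrogens by atom environment:
  5 × C: 2 H each → 10
  3 × C: 3 H each → 9
  1 × C: 1 H
  1 × N: 1 H
  Total hydrogens = 21.
Molecular formula: C9H21N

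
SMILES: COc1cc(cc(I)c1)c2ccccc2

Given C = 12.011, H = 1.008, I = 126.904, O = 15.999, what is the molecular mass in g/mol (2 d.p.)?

Molecular formula: C13H11IO.
M = 13×12.011 + 11×1.008 + 1×126.904 + 1×15.999 = 310.13 g/mol.

310.13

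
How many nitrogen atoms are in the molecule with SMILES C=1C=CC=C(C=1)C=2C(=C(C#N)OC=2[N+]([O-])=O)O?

2

The symbol for nitrogen appears 2 times in the SMILES.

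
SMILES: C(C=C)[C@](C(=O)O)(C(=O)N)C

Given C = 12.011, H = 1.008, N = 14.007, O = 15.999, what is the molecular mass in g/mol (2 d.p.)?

Molecular formula: C7H11NO3.
M = 7×12.011 + 11×1.008 + 1×14.007 + 3×15.999 = 157.17 g/mol.

157.17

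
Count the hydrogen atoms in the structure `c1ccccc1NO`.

7

Hydrogens are implicit in SMILES; fill each atom to its normal valence:
  5 × C (aromatic): 1 H each → 5
  1 × C (aromatic): no H
  1 × N: 1 H
  1 × O: 1 H
  Total hydrogens = 7.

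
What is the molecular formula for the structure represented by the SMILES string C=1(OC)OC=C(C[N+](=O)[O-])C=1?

Heavy atoms from the SMILES: 6 C, 1 N, 4 O.
Implicit hydrogens by atom environment:
  2 × C (aromatic): 1 H each → 2
  2 × C (aromatic): no H
  2 × O: no H
  1 × C: 3 H
  1 × C: 2 H
  1 × N (charge +1): no H
  1 × O (aromatic): no H
  1 × O (charge -1): no H
  Total hydrogens = 7.
Molecular formula: C6H7NO4

C6H7NO4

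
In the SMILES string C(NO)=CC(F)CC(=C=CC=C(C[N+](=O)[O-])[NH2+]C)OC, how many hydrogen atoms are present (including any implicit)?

19

Hydrogens are implicit in SMILES; fill each atom to its normal valence:
  5 × C: 1 H each → 5
  3 × C: no H
  2 × C: 3 H each → 6
  2 × C: 2 H each → 4
  2 × O: no H
  1 × F: no H
  1 × N (charge +1): 2 H
  1 × N: 1 H
  1 × N (charge +1): no H
  1 × O: 1 H
  1 × O (charge -1): no H
  Total hydrogens = 19.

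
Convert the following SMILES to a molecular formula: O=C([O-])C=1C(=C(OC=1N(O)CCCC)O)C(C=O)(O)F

C11H13FNO7-

Heavy atoms from the SMILES: 11 C, 1 F, 1 N, 7 O.
Implicit hydrogens by atom environment:
  4 × C (aromatic): no H
  3 × C: 2 H each → 6
  3 × O: 1 H each → 3
  2 × C: no H
  2 × O: no H
  1 × C: 3 H
  1 × C: 1 H
  1 × F: no H
  1 × N: no H
  1 × O (aromatic): no H
  1 × O (charge -1): no H
  Total hydrogens = 13.
Net charge -1.
Molecular formula: C11H13FNO7-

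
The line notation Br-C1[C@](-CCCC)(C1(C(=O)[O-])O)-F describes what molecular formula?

Heavy atoms from the SMILES: 1 Br, 8 C, 1 F, 3 O.
Implicit hydrogens by atom environment:
  3 × C: 2 H each → 6
  3 × C: no H
  1 × Br: no H
  1 × C: 3 H
  1 × C: 1 H
  1 × F: no H
  1 × O: 1 H
  1 × O: no H
  1 × O (charge -1): no H
  Total hydrogens = 11.
Net charge -1.
Molecular formula: C8H11BrFO3-

C8H11BrFO3-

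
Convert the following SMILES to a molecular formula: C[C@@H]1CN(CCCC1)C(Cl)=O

C8H14ClNO

Heavy atoms from the SMILES: 8 C, 1 Cl, 1 N, 1 O.
Implicit hydrogens by atom environment:
  5 × C: 2 H each → 10
  1 × C: 3 H
  1 × C: 1 H
  1 × C: no H
  1 × Cl: no H
  1 × N: no H
  1 × O: no H
  Total hydrogens = 14.
Molecular formula: C8H14ClNO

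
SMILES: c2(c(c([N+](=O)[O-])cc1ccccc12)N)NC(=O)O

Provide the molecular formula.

Heavy atoms from the SMILES: 11 C, 3 N, 4 O.
Implicit hydrogens by atom environment:
  5 × C (aromatic): 1 H each → 5
  5 × C (aromatic): no H
  2 × O: no H
  1 × C: no H
  1 × N: 2 H
  1 × N: 1 H
  1 × N (charge +1): no H
  1 × O: 1 H
  1 × O (charge -1): no H
  Total hydrogens = 9.
Molecular formula: C11H9N3O4

C11H9N3O4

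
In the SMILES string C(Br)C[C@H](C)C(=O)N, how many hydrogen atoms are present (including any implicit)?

10

Hydrogens are implicit in SMILES; fill each atom to its normal valence:
  2 × C: 2 H each → 4
  1 × Br: no H
  1 × C: 3 H
  1 × C: 1 H
  1 × C: no H
  1 × N: 2 H
  1 × O: no H
  Total hydrogens = 10.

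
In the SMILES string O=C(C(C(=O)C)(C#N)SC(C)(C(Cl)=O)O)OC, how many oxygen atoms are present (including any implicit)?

The symbol for oxygen appears 5 times in the SMILES.

5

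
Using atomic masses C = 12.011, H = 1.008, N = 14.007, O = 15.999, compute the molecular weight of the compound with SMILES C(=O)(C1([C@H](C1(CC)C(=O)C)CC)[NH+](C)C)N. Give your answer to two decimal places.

227.33

Molecular formula: C12H23N2O2+.
M = 12×12.011 + 23×1.008 + 2×14.007 + 2×15.999 = 227.33 g/mol.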